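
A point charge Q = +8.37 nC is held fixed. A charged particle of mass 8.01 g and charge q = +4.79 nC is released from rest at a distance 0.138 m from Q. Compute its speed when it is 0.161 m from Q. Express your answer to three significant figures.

9.65×10⁻³ m/s

Only the electrostatic force acts, so mechanical energy is conserved: ½mv² = U₁ − U₂ = kQq(1/r₁ − 1/r₂).
U₁ − U₂ = (8.99×10⁹ N·m²/C²)(8.37×10⁻⁹ C)(4.79×10⁻⁹ C)(1/0.138 − 1/0.161) = 3.73×10⁻⁷ J.
v = √(2·3.73×10⁻⁷/8.01×10⁻³) = 9.65×10⁻³ m/s.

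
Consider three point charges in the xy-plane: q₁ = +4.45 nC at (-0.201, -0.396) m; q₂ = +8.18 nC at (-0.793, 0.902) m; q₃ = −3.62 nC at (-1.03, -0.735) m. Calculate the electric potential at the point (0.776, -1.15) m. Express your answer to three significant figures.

43.3 V

The total potential is the scalar sum of each charge's contribution, V = Σ kqᵢ/rᵢ.
Distances from the field point to each charge: r₁ = 1.23 m, r₂ = 2.58 m, r₃ = 1.85 m.
V = k[(4.45×10⁻⁹)/(1.23) + (8.18×10⁻⁹)/(2.58) + (-3.62×10⁻⁹)/(1.85)] = 43.3 V.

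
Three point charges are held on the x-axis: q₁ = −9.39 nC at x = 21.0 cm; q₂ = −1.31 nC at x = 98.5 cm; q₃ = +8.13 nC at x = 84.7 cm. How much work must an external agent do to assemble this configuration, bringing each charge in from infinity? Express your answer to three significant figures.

-1.63×10⁻⁶ J

The assembly work is the sum of pairwise potential energies, U = Σ_{i<j} kqᵢqⱼ/rᵢⱼ.
Pair separations: r₁₂ = 0.775 m, r₁₃ = 0.637 m, r₂₃ = 0.138 m.
U = (1.43×10⁻⁷) + (-1.08×10⁻⁶) + (-6.94×10⁻⁷) = -1.63×10⁻⁶ J.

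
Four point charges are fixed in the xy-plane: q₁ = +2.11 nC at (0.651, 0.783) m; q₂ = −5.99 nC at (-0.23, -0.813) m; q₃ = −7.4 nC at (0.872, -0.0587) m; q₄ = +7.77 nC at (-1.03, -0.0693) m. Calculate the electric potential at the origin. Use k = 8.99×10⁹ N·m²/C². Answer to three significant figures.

Electric potential is a scalar, so the contributions from each charge add algebraically: V = Σ kqᵢ/rᵢ.
Distances from the field point to each charge: r₁ = 1.02 m, r₂ = 0.845 m, r₃ = 0.874 m, r₄ = 1.03 m.
V = k[(2.11×10⁻⁹)/(1.02) + (-5.99×10⁻⁹)/(0.845) + (-7.40×10⁻⁹)/(0.874) + (7.77×10⁻⁹)/(1.03)] = -53.6 V.

-53.6 V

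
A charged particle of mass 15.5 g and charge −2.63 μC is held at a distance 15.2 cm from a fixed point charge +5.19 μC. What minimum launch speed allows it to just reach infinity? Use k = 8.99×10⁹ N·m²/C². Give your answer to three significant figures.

To just escape, total mechanical energy must reach zero at infinity: ½mv²_min + U = 0, so ½mv²_min = −U = |kQq|/r.
|U| = |kQq|/r = (8.99×10⁹ N·m²/C²)(5.19×10⁻⁶)(2.63×10⁻⁶)/(0.152) = 0.807 J.
v_min = √(2|U|/m) = √(2·0.807/0.0155) = 10.2 m/s.

10.2 m/s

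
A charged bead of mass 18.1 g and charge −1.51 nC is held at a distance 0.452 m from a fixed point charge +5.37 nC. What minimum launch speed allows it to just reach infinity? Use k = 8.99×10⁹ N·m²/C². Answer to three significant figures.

To just escape, total mechanical energy must reach zero at infinity: ½mv²_min + U = 0, so ½mv²_min = −U = |kQq|/r.
|U| = |kQq|/r = (8.99×10⁹ N·m²/C²)(5.37×10⁻⁹)(1.51×10⁻⁹)/(0.452) = 1.61×10⁻⁷ J.
v_min = √(2|U|/m) = √(2·1.61×10⁻⁷/0.0181) = 4.22×10⁻³ m/s.

4.22×10⁻³ m/s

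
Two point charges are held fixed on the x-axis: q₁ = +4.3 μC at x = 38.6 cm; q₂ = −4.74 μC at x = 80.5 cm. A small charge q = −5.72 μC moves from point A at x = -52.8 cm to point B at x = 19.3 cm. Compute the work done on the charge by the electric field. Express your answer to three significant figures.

The work done by the electric force is W_field = −ΔU = −q(V_B − V_A) = q(V_A − V_B).
At A: distances to the source charges are 0.914 m, 1.33 m; V_A = Σ kqᵢ/rᵢ = 1.03×10⁴ V.
At B: distances to the source charges are 0.193 m, 0.612 m; V_B = Σ kqᵢ/rᵢ = 1.31×10⁵ V.
ΔV = V_B − V_A = 1.20×10⁵ V.
W_field = −qΔV = −(-5.72×10⁻⁶ C)(1.20×10⁵ V) = 0.688 J.

0.688 J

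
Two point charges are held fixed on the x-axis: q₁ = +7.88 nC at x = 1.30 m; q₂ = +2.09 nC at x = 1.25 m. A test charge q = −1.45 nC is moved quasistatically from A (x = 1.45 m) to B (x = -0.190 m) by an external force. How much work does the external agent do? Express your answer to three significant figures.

For quasistatic motion the external work equals the change in potential energy: W_ext = qΔV = q(V_B − V_A).
At A: distances to the source charges are 0.150 m, 0.200 m; V_A = Σ kqᵢ/rᵢ = 566 V.
At B: distances to the source charges are 1.49 m, 1.44 m; V_B = Σ kqᵢ/rᵢ = 60.6 V.
ΔV = V_B − V_A = -506 V.
W_ext = qΔV = (-1.45×10⁻⁹ C)(-506 V) = 7.33×10⁻⁷ J.

7.33×10⁻⁷ J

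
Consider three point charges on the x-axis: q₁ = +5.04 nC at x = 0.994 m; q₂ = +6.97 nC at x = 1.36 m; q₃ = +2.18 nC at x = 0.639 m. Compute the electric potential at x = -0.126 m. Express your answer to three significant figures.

The total potential is the scalar sum of each charge's contribution, V = Σ kqᵢ/rᵢ.
Distances from the field point to each charge: r₁ = 1.12 m, r₂ = 1.49 m, r₃ = 0.765 m.
V = k[(5.04×10⁻⁹)/(1.12) + (6.97×10⁻⁹)/(1.49) + (2.18×10⁻⁹)/(0.765)] = 108 V.

108 V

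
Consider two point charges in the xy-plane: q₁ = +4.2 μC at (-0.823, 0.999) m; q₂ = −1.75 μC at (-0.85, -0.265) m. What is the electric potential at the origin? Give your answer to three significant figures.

1.15×10⁴ V

Electric potential is a scalar, so the contributions from each charge add algebraically: V = Σ kqᵢ/rᵢ.
Distances from the field point to each charge: r₁ = 1.29 m, r₂ = 0.890 m.
V = k[(4.20×10⁻⁶)/(1.29) + (-1.75×10⁻⁶)/(0.890)] = 1.15×10⁴ V.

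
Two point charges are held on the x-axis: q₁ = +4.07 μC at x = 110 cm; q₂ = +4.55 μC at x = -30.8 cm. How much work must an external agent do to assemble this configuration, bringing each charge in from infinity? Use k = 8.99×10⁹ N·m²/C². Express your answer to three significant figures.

The work to assemble the configuration equals its total potential energy, U = Σ kqᵢqⱼ/rᵢⱼ over all pairs.
Pair separations: r₁₂ = 1.41 m.
U = (0.118) = 0.118 J.

0.118 J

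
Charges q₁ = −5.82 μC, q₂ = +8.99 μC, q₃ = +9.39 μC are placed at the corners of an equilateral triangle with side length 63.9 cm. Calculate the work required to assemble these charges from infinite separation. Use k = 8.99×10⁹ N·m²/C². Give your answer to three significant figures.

-0.317 J

The work to assemble the configuration equals its total potential energy, U = Σ kqᵢqⱼ/rᵢⱼ over all pairs.
All three pair separations equal the side length, 0.639 m.
U = (-0.736) + (-0.769) + (1.19) = -0.317 J.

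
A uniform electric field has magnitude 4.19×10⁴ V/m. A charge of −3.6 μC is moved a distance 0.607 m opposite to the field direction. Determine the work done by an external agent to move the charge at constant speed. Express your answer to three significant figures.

-0.0916 J

The potential change for a displacement 0.607 m opposite to the field direction is ΔV = +Ed = 2.54×10⁴ V.
W_ext = qΔV = -0.0916 J.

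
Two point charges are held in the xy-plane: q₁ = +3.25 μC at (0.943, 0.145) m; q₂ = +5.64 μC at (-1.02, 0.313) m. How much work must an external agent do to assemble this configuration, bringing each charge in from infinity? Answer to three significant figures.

0.0836 J

The work to assemble the configuration equals its total potential energy, U = Σ kqᵢqⱼ/rᵢⱼ over all pairs.
Pair separations: r₁₂ = 1.97 m.
U = (0.0836) = 0.0836 J.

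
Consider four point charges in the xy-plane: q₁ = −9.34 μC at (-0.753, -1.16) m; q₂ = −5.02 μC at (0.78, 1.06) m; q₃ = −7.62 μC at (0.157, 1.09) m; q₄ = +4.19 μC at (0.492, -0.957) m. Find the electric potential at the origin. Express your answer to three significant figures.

The total potential is the scalar sum of each charge's contribution, V = Σ kqᵢ/rᵢ.
Distances from the field point to each charge: r₁ = 1.38 m, r₂ = 1.32 m, r₃ = 1.10 m, r₄ = 1.08 m.
V = k[(-9.34×10⁻⁶)/(1.38) + (-5.02×10⁻⁶)/(1.32) + (-7.62×10⁻⁶)/(1.10) + (4.19×10⁻⁶)/(1.08)] = -1.22×10⁵ V.

-1.22×10⁵ V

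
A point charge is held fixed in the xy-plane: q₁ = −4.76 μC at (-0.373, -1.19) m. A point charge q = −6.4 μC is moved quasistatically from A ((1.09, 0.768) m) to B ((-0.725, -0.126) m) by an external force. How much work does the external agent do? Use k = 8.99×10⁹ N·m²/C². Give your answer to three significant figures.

0.132 J

For quasistatic motion the external work equals the change in potential energy: W_ext = qΔV = q(V_B − V_A).
At A: distance to the source charge is 2.44 m; V_A = kq₁/r = -1.75×10⁴ V.
At B: distance to the source charge is 1.12 m; V_B = kq₁/r = -3.82×10⁴ V.
ΔV = V_B − V_A = -2.07×10⁴ V.
W_ext = qΔV = (-6.40×10⁻⁶ C)(-2.07×10⁴ V) = 0.132 J.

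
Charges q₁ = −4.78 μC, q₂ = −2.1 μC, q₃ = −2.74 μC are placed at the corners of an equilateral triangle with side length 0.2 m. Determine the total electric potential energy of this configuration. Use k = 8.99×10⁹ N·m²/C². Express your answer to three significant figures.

The assembly work is the sum of pairwise potential energies, U = Σ_{i<j} kqᵢqⱼ/rᵢⱼ.
All three pair separations equal the side length, 0.200 m.
U = (0.451) + (0.589) + (0.259) = 1.30 J.

1.30 J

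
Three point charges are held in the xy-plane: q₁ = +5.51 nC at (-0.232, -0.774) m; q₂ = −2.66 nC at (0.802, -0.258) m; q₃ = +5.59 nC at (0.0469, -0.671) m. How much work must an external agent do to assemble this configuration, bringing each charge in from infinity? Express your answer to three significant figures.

6.62×10⁻⁷ J

The work to assemble the configuration equals its total potential energy, U = Σ kqᵢqⱼ/rᵢⱼ over all pairs.
Pair separations: r₁₂ = 1.16 m, r₁₃ = 0.297 m, r₂₃ = 0.861 m.
U = (-1.14×10⁻⁷) + (9.31×10⁻⁷) + (-1.55×10⁻⁷) = 6.62×10⁻⁷ J.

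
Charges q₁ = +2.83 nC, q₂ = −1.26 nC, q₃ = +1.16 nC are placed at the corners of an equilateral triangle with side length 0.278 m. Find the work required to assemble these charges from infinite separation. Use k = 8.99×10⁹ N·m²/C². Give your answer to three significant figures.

The assembly work is the sum of pairwise potential energies, U = Σ_{i<j} kqᵢqⱼ/rᵢⱼ.
All three pair separations equal the side length, 0.278 m.
U = (-1.15×10⁻⁷) + (1.06×10⁻⁷) + (-4.73×10⁻⁸) = -5.64×10⁻⁸ J.

-5.64×10⁻⁸ J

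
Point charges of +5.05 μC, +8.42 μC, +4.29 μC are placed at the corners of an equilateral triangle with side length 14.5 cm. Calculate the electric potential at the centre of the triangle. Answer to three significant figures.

Electric potential is a scalar, so the contributions from each charge add algebraically: V = Σ kqᵢ/rᵢ.
The distance from each vertex to the centroid is a/√3 = 0.0837 m.
V = k[(5.05×10⁻⁶)/(0.0837) + (8.42×10⁻⁶)/(0.0837) + (4.29×10⁻⁶)/(0.0837)] = 1.91×10⁶ V.

1.91×10⁶ V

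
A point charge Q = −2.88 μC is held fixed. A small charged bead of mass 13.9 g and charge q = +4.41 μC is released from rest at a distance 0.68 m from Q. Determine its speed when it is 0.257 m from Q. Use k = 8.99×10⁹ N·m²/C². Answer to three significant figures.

Only the electrostatic force acts, so mechanical energy is conserved: ½mv² = U₁ − U₂ = kQq(1/r₁ − 1/r₂).
U₁ − U₂ = (8.99×10⁹ N·m²/C²)(-2.88×10⁻⁶ C)(4.41×10⁻⁶ C)(1/0.680 − 1/0.257) = 0.276 J.
v = √(2·0.276/0.0139) = 6.31 m/s.

6.31 m/s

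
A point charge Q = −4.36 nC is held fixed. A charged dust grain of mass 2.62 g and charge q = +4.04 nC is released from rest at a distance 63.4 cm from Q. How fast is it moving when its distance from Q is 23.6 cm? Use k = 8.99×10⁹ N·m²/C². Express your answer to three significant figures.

0.0179 m/s

Only the electrostatic force acts, so mechanical energy is conserved: ½mv² = U₁ − U₂ = kQq(1/r₁ − 1/r₂).
U₁ − U₂ = (8.99×10⁹ N·m²/C²)(-4.36×10⁻⁹ C)(4.04×10⁻⁹ C)(1/0.634 − 1/0.236) = 4.21×10⁻⁷ J.
v = √(2·4.21×10⁻⁷/2.62×10⁻³) = 0.0179 m/s.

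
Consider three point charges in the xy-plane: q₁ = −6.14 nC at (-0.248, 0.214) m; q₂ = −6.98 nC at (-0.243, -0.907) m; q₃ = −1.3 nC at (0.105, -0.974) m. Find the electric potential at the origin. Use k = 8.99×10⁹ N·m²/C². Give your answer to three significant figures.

-247 V

Electric potential is a scalar, so the contributions from each charge add algebraically: V = Σ kqᵢ/rᵢ.
Distances from the field point to each charge: r₁ = 0.328 m, r₂ = 0.939 m, r₃ = 0.980 m.
V = k[(-6.14×10⁻⁹)/(0.328) + (-6.98×10⁻⁹)/(0.939) + (-1.30×10⁻⁹)/(0.980)] = -247 V.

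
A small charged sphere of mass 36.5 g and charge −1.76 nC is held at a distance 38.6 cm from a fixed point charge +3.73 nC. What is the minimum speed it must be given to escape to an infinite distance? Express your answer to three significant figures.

To just escape, total mechanical energy must reach zero at infinity: ½mv²_min + U = 0, so ½mv²_min = −U = |kQq|/r.
|U| = |kQq|/r = (8.99×10⁹ N·m²/C²)(3.73×10⁻⁹)(1.76×10⁻⁹)/(0.386) = 1.53×10⁻⁷ J.
v_min = √(2|U|/m) = √(2·1.53×10⁻⁷/0.0365) = 2.89×10⁻³ m/s.

2.89×10⁻³ m/s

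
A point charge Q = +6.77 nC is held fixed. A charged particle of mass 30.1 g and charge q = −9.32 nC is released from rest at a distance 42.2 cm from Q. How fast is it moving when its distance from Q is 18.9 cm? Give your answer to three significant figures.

0.0105 m/s

Only the electrostatic force acts, so mechanical energy is conserved: ½mv² = U₁ − U₂ = kQq(1/r₁ − 1/r₂).
U₁ − U₂ = (8.99×10⁹ N·m²/C²)(6.77×10⁻⁹ C)(-9.32×10⁻⁹ C)(1/0.422 − 1/0.189) = 1.66×10⁻⁶ J.
v = √(2·1.66×10⁻⁶/0.0301) = 0.0105 m/s.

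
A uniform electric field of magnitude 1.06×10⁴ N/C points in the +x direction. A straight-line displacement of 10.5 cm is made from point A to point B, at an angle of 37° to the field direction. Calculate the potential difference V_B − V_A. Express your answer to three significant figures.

-889 V

Only the component of displacement along E changes the potential: ΔV = −E·d·cosθ.
ΔV = −(1.06×10⁴ V/m)(0.105 m)cos37° = -889 V.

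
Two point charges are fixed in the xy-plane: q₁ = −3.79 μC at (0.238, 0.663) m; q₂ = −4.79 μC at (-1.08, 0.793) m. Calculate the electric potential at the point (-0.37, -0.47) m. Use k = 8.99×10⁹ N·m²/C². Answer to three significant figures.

The total potential is the scalar sum of each charge's contribution, V = Σ kqᵢ/rᵢ.
Distances from the field point to each charge: r₁ = 1.29 m, r₂ = 1.45 m.
V = k[(-3.79×10⁻⁶)/(1.29) + (-4.79×10⁻⁶)/(1.45)] = -5.62×10⁴ V.

-5.62×10⁴ V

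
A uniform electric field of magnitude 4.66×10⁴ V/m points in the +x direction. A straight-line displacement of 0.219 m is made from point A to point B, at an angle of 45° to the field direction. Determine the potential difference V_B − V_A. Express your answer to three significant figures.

-7220 V

Only the component of displacement along E changes the potential: ΔV = −E·d·cosθ.
ΔV = −(4.66×10⁴ V/m)(0.219 m)cos45° = -7220 V.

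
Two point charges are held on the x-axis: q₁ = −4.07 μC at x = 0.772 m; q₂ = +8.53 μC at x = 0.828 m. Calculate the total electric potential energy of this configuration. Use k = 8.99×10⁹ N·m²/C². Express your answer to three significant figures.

The work to assemble the configuration equals its total potential energy, U = Σ kqᵢqⱼ/rᵢⱼ over all pairs.
Pair separations: r₁₂ = 0.0560 m.
U = (-5.57) = -5.57 J.

-5.57 J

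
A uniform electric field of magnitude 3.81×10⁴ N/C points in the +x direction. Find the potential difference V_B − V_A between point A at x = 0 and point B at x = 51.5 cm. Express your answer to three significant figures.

In a uniform field, potential decreases in the direction of E: V_B − V_A = −E·Δx.
V_B − V_A = −(3.81×10⁴ V/m)(0.515 m) = -1.96×10⁴ V.

-1.96×10⁴ V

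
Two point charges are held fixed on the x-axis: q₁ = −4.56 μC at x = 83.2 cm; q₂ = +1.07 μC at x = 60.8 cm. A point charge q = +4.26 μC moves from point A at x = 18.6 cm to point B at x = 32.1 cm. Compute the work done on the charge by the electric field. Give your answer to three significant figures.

0.0257 J

The work done by the electric force is W_field = −ΔU = −q(V_B − V_A) = q(V_A − V_B).
At A: distances to the source charges are 0.646 m, 0.422 m; V_A = Σ kqᵢ/rᵢ = -4.07×10⁴ V.
At B: distances to the source charges are 0.511 m, 0.287 m; V_B = Σ kqᵢ/rᵢ = -4.67×10⁴ V.
ΔV = V_B − V_A = -6040 V.
W_field = −qΔV = −(4.26×10⁻⁶ C)(-6040 V) = 0.0257 J.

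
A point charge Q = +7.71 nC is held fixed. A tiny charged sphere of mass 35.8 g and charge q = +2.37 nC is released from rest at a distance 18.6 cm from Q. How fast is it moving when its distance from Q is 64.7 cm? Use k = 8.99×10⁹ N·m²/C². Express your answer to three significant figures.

5.93×10⁻³ m/s

Only the electrostatic force acts, so mechanical energy is conserved: ½mv² = U₁ − U₂ = kQq(1/r₁ − 1/r₂).
U₁ − U₂ = (8.99×10⁹ N·m²/C²)(7.71×10⁻⁹ C)(2.37×10⁻⁹ C)(1/0.186 − 1/0.647) = 6.29×10⁻⁷ J.
v = √(2·6.29×10⁻⁷/0.0358) = 5.93×10⁻³ m/s.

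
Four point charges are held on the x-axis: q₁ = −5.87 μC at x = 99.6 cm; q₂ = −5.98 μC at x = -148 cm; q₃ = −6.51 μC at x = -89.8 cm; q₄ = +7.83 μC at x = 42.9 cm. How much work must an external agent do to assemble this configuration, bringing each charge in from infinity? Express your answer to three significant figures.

-0.384 J

The assembly work is the sum of pairwise potential energies, U = Σ_{i<j} kqᵢqⱼ/rᵢⱼ.
Pair separations: r₁₂ = 2.48 m, r₁₃ = 1.89 m, r₁₄ = 0.567 m, r₂₃ = 0.582 m, r₂₄ = 1.91 m, r₃₄ = 1.33 m.
Summing all 6 pair terms gives U = -0.384 J.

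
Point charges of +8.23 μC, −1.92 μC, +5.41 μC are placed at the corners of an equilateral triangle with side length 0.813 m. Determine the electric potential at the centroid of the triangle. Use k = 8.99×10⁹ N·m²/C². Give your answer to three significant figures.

Electric potential is a scalar, so the contributions from each charge add algebraically: V = Σ kqᵢ/rᵢ.
The distance from each vertex to the centroid is a/√3 = 0.469 m.
V = k[(8.23×10⁻⁶)/(0.469) + (-1.92×10⁻⁶)/(0.469) + (5.41×10⁻⁶)/(0.469)] = 2.24×10⁵ V.

2.24×10⁵ V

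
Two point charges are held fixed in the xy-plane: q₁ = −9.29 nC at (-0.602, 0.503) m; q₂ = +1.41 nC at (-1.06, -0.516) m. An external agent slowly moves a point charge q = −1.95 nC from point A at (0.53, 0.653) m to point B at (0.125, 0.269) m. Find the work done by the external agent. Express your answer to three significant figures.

6.58×10⁻⁸ J

For quasistatic motion the external work equals the change in potential energy: W_ext = qΔV = q(V_B − V_A).
At A: distances to the source charges are 1.14 m, 1.97 m; V_A = Σ kqᵢ/rᵢ = -66.7 V.
At B: distances to the source charges are 0.764 m, 1.42 m; V_B = Σ kqᵢ/rᵢ = -100 V.
ΔV = V_B − V_A = -33.7 V.
W_ext = qΔV = (-1.95×10⁻⁹ C)(-33.7 V) = 6.58×10⁻⁸ J.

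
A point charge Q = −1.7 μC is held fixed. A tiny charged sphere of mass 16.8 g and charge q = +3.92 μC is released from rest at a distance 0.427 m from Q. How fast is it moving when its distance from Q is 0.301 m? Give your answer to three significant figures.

2.64 m/s

Only the electrostatic force acts, so mechanical energy is conserved: ½mv² = U₁ − U₂ = kQq(1/r₁ − 1/r₂).
U₁ − U₂ = (8.99×10⁹ N·m²/C²)(-1.70×10⁻⁶ C)(3.92×10⁻⁶ C)(1/0.427 − 1/0.301) = 0.0587 J.
v = √(2·0.0587/0.0168) = 2.64 m/s.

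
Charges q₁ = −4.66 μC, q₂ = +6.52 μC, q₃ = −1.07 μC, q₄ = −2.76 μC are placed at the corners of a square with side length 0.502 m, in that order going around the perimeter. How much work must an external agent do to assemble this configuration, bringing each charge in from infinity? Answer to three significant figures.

-0.551 J

The work to assemble the configuration equals its total potential energy, U = Σ kqᵢqⱼ/rᵢⱼ over all pairs.
The four side pairs have separation 0.502 m and the two diagonal pairs 0.710 m.
Summing all 6 pair terms gives U = -0.551 J.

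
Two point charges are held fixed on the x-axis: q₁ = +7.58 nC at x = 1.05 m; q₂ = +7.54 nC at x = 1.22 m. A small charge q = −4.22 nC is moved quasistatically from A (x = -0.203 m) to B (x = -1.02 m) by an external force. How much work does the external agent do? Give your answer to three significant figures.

For quasistatic motion the external work equals the change in potential energy: W_ext = qΔV = q(V_B − V_A).
At A: distances to the source charges are 1.25 m, 1.42 m; V_A = Σ kqᵢ/rᵢ = 102 V.
At B: distances to the source charges are 2.07 m, 2.24 m; V_B = Σ kqᵢ/rᵢ = 63.2 V.
ΔV = V_B − V_A = -38.8 V.
W_ext = qΔV = (-4.22×10⁻⁹ C)(-38.8 V) = 1.64×10⁻⁷ J.

1.64×10⁻⁷ J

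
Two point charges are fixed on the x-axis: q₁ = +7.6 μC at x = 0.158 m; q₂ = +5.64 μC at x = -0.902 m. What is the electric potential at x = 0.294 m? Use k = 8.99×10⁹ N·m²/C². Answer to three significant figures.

5.45×10⁵ V

Electric potential is a scalar, so the contributions from each charge add algebraically: V = Σ kqᵢ/rᵢ.
Distances from the field point to each charge: r₁ = 0.136 m, r₂ = 1.20 m.
V = k[(7.60×10⁻⁶)/(0.136) + (5.64×10⁻⁶)/(1.20)] = 5.45×10⁵ V.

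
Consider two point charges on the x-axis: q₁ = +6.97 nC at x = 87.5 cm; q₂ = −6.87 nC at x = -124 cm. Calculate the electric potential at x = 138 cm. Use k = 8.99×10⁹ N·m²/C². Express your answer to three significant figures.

The total potential is the scalar sum of each charge's contribution, V = Σ kqᵢ/rᵢ.
Distances from the field point to each charge: r₁ = 0.505 m, r₂ = 2.62 m.
V = k[(6.97×10⁻⁹)/(0.505) + (-6.87×10⁻⁹)/(2.62)] = 101 V.

101 V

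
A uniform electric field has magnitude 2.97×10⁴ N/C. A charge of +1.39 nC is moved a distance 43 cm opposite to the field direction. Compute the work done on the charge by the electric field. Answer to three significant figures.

-1.78×10⁻⁵ J

The potential change for a displacement 43 cm opposite to the field direction is ΔV = +Ed = 1.28×10⁴ V.
W_field = −qΔV = -1.78×10⁻⁵ J.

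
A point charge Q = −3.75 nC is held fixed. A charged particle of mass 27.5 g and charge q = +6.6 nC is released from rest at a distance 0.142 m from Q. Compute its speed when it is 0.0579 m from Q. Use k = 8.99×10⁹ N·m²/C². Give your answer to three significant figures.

Only the electrostatic force acts, so mechanical energy is conserved: ½mv² = U₁ − U₂ = kQq(1/r₁ − 1/r₂).
U₁ − U₂ = (8.99×10⁹ N·m²/C²)(-3.75×10⁻⁹ C)(6.60×10⁻⁹ C)(1/0.142 − 1/0.0579) = 2.28×10⁻⁶ J.
v = √(2·2.28×10⁻⁶/0.0275) = 0.0129 m/s.

0.0129 m/s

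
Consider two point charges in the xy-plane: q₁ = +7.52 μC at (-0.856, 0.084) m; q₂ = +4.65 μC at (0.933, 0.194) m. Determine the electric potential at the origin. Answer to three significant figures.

Electric potential is a scalar, so the contributions from each charge add algebraically: V = Σ kqᵢ/rᵢ.
Distances from the field point to each charge: r₁ = 0.860 m, r₂ = 0.953 m.
V = k[(7.52×10⁻⁶)/(0.860) + (4.65×10⁻⁶)/(0.953)] = 1.22×10⁵ V.

1.22×10⁵ V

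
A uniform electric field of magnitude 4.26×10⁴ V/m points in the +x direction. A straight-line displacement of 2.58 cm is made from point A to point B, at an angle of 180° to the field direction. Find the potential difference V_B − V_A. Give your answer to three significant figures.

1100 V

Only the component of displacement along E changes the potential: ΔV = −E·d·cosθ.
ΔV = −(4.26×10⁴ V/m)(0.0258 m)cos180° = 1100 V.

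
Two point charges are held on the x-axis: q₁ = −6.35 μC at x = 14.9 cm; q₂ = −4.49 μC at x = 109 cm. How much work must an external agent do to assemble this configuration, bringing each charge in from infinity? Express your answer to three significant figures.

The assembly work is the sum of pairwise potential energies, U = Σ_{i<j} kqᵢqⱼ/rᵢⱼ.
Pair separations: r₁₂ = 0.941 m.
U = (0.272) = 0.272 J.

0.272 J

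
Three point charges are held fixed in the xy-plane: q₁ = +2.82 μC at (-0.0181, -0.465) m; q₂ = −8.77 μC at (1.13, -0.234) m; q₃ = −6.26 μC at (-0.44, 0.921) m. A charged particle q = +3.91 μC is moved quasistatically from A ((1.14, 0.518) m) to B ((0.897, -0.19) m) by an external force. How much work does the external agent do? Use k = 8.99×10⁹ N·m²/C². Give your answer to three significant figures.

-0.843 J

For quasistatic motion the external work equals the change in potential energy: W_ext = qΔV = q(V_B − V_A).
At A: distances to the source charges are 1.52 m, 0.752 m, 1.63 m; V_A = Σ kqᵢ/rᵢ = -1.23×10⁵ V.
At B: distances to the source charges are 0.956 m, 0.237 m, 1.74 m; V_B = Σ kqᵢ/rᵢ = -3.38×10⁵ V.
ΔV = V_B − V_A = -2.16×10⁵ V.
W_ext = qΔV = (3.91×10⁻⁶ C)(-2.16×10⁵ V) = -0.843 J.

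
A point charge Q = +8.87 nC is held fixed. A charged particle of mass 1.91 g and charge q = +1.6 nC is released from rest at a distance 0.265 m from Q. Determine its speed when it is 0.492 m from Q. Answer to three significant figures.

Only the electrostatic force acts, so mechanical energy is conserved: ½mv² = U₁ − U₂ = kQq(1/r₁ − 1/r₂).
U₁ − U₂ = (8.99×10⁹ N·m²/C²)(8.87×10⁻⁹ C)(1.60×10⁻⁹ C)(1/0.265 − 1/0.492) = 2.22×10⁻⁷ J.
v = √(2·2.22×10⁻⁷/1.91×10⁻³) = 0.0153 m/s.

0.0153 m/s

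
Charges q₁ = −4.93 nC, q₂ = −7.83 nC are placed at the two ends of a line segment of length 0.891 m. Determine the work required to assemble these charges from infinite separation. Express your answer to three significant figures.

3.89×10⁻⁷ J

The assembly work is the sum of pairwise potential energies, U = Σ_{i<j} kqᵢqⱼ/rᵢⱼ.
The separation is r = 0.891 m.
U = (3.89×10⁻⁷) = 3.89×10⁻⁷ J.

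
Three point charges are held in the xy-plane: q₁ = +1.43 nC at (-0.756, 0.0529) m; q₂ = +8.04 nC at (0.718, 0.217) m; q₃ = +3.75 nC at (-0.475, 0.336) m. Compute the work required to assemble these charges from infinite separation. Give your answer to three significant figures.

The work to assemble the configuration equals its total potential energy, U = Σ kqᵢqⱼ/rᵢⱼ over all pairs.
Pair separations: r₁₂ = 1.48 m, r₁₃ = 0.399 m, r₂₃ = 1.20 m.
U = (6.97×10⁻⁸) + (1.21×10⁻⁷) + (2.26×10⁻⁷) = 4.17×10⁻⁷ J.

4.17×10⁻⁷ J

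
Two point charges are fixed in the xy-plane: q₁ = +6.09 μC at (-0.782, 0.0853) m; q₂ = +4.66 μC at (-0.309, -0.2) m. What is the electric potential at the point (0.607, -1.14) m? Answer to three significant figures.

The total potential is the scalar sum of each charge's contribution, V = Σ kqᵢ/rᵢ.
Distances from the field point to each charge: r₁ = 1.85 m, r₂ = 1.31 m.
V = k[(6.09×10⁻⁶)/(1.85) + (4.66×10⁻⁶)/(1.31)] = 6.15×10⁴ V.

6.15×10⁴ V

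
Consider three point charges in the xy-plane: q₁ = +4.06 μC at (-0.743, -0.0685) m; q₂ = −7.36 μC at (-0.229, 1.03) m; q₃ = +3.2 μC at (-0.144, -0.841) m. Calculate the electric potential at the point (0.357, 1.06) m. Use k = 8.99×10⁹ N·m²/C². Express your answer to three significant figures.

The total potential is the scalar sum of each charge's contribution, V = Σ kqᵢ/rᵢ.
Distances from the field point to each charge: r₁ = 1.58 m, r₂ = 0.587 m, r₃ = 1.97 m.
V = k[(4.06×10⁻⁶)/(1.58) + (-7.36×10⁻⁶)/(0.587) + (3.20×10⁻⁶)/(1.97)] = -7.50×10⁴ V.

-7.50×10⁴ V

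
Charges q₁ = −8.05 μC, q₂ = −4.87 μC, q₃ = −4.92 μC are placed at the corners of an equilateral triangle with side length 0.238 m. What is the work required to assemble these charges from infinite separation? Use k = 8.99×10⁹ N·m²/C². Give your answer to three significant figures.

The assembly work is the sum of pairwise potential energies, U = Σ_{i<j} kqᵢqⱼ/rᵢⱼ.
All three pair separations equal the side length, 0.238 m.
U = (1.48) + (1.50) + (0.905) = 3.88 J.

3.88 J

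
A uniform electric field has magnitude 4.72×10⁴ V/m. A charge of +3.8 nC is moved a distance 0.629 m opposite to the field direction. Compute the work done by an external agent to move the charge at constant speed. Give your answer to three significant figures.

The potential change for a displacement 0.629 m opposite to the field direction is ΔV = +Ed = 2.97×10⁴ V.
W_ext = qΔV = 1.13×10⁻⁴ J.

1.13×10⁻⁴ J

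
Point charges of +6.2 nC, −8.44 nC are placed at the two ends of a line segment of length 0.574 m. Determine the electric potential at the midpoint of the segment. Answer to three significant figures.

-70.2 V

The total potential is the scalar sum of each charge's contribution, V = Σ kqᵢ/rᵢ.
Each charge is 0.287 m from the midpoint.
V = k[(6.20×10⁻⁹)/(0.287) + (-8.44×10⁻⁹)/(0.287)] = -70.2 V.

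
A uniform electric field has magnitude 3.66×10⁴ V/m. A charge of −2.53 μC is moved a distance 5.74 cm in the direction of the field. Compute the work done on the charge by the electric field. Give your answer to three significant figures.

The potential change for a displacement 5.74 cm in the direction of the field is ΔV = −Ed = -2100 V.
W_field = −qΔV = -5.32×10⁻³ J.

-5.32×10⁻³ J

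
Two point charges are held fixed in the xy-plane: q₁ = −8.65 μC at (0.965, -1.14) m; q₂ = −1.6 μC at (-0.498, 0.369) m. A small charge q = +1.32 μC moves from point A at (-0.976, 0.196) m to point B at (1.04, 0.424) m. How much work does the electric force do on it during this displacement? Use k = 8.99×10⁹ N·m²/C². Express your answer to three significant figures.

-3.02×10⁻³ J

The work done by the electric force is W_field = −ΔU = −q(V_B − V_A) = q(V_A − V_B).
At A: distances to the source charges are 2.36 m, 0.508 m; V_A = Σ kqᵢ/rᵢ = -6.13×10⁴ V.
At B: distances to the source charges are 1.57 m, 1.54 m; V_B = Σ kqᵢ/rᵢ = -5.90×10⁴ V.
ΔV = V_B − V_A = 2290 V.
W_field = −qΔV = −(1.32×10⁻⁶ C)(2290 V) = -3.02×10⁻³ J.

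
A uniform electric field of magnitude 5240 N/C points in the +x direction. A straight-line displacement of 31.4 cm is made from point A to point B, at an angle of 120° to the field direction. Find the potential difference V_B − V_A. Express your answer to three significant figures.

Only the component of displacement along E changes the potential: ΔV = −E·d·cosθ.
ΔV = −(5240 V/m)(0.314 m)cos120° = 823 V.

823 V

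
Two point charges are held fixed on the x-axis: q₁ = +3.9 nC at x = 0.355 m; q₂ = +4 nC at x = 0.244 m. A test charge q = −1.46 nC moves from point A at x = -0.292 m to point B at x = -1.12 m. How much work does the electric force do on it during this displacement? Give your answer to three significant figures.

The work done by the electric force is W_field = −ΔU = −q(V_B − V_A) = q(V_A − V_B).
At A: distances to the source charges are 0.647 m, 0.536 m; V_A = Σ kqᵢ/rᵢ = 121 V.
At B: distances to the source charges are 1.48 m, 1.36 m; V_B = Σ kqᵢ/rᵢ = 50.1 V.
ΔV = V_B − V_A = -71.1 V.
W_field = −qΔV = −(-1.46×10⁻⁹ C)(-71.1 V) = -1.04×10⁻⁷ J.

-1.04×10⁻⁷ J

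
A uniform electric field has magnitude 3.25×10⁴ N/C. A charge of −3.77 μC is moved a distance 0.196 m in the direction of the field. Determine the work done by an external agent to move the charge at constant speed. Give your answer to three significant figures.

0.0240 J

The potential change for a displacement 0.196 m in the direction of the field is ΔV = −Ed = -6370 V.
W_ext = qΔV = 0.0240 J.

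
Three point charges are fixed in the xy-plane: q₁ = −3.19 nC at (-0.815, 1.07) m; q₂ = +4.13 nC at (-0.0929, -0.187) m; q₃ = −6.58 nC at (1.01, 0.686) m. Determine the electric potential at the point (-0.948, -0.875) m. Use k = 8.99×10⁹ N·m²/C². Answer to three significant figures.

Electric potential is a scalar, so the contributions from each charge add algebraically: V = Σ kqᵢ/rᵢ.
Distances from the field point to each charge: r₁ = 1.95 m, r₂ = 1.10 m, r₃ = 2.50 m.
V = k[(-3.19×10⁻⁹)/(1.95) + (4.13×10⁻⁹)/(1.10) + (-6.58×10⁻⁹)/(2.50)] = -4.50 V.

-4.50 V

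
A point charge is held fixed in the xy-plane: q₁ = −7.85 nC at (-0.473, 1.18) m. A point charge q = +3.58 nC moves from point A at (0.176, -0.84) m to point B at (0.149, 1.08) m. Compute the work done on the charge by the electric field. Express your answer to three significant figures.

The work done by the electric force is W_field = −ΔU = −q(V_B − V_A) = q(V_A − V_B).
At A: distance to the source charge is 2.12 m; V_A = kq₁/r = -33.3 V.
At B: distance to the source charge is 0.630 m; V_B = kq₁/r = -112 V.
ΔV = V_B − V_A = -78.8 V.
W_field = −qΔV = −(3.58×10⁻⁹ C)(-78.8 V) = 2.82×10⁻⁷ J.

2.82×10⁻⁷ J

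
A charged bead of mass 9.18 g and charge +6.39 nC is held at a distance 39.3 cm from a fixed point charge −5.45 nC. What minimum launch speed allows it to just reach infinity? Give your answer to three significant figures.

To just escape, total mechanical energy must reach zero at infinity: ½mv²_min + U = 0, so ½mv²_min = −U = |kQq|/r.
|U| = |kQq|/r = (8.99×10⁹ N·m²/C²)(5.45×10⁻⁹)(6.39×10⁻⁹)/(0.393) = 7.97×10⁻⁷ J.
v_min = √(2|U|/m) = √(2·7.97×10⁻⁷/9.18×10⁻³) = 0.0132 m/s.

0.0132 m/s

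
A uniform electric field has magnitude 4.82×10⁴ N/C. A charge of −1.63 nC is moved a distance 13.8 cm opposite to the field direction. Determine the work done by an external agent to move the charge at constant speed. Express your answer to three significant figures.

The potential change for a displacement 13.8 cm opposite to the field direction is ΔV = +Ed = 6650 V.
W_ext = qΔV = -1.08×10⁻⁵ J.

-1.08×10⁻⁵ J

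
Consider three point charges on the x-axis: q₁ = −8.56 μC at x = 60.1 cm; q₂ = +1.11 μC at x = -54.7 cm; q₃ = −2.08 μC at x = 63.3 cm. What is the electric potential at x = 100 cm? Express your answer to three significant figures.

-2.37×10⁵ V

Electric potential is a scalar, so the contributions from each charge add algebraically: V = Σ kqᵢ/rᵢ.
Distances from the field point to each charge: r₁ = 0.399 m, r₂ = 1.55 m, r₃ = 0.367 m.
V = k[(-8.56×10⁻⁶)/(0.399) + (1.11×10⁻⁶)/(1.55) + (-2.08×10⁻⁶)/(0.367)] = -2.37×10⁵ V.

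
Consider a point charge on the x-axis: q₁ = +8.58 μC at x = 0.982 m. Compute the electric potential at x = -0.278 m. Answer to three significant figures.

The total potential is the scalar sum of each charge's contribution, V = Σ kqᵢ/rᵢ.
V = k[(8.58×10⁻⁶)/(1.26)] = 6.12×10⁴ V.

6.12×10⁴ V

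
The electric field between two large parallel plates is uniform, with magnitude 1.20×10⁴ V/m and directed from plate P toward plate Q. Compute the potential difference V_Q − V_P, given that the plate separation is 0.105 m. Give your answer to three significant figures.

In a uniform field, potential decreases in the direction of E: ΔV = −E·d for a displacement d parallel to E.
Going from P to Q is a displacement of 0.105 m along the field, so V_Q − V_P = −Ed = -1260 V.

-1260 V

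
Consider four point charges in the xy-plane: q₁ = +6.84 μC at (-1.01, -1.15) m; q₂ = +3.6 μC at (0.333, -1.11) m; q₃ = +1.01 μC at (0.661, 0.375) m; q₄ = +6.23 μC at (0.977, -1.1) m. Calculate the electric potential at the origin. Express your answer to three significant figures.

1.18×10⁵ V

Electric potential is a scalar, so the contributions from each charge add algebraically: V = Σ kqᵢ/rᵢ.
Distances from the field point to each charge: r₁ = 1.53 m, r₂ = 1.16 m, r₃ = 0.760 m, r₄ = 1.47 m.
V = k[(6.84×10⁻⁶)/(1.53) + (3.60×10⁻⁶)/(1.16) + (1.01×10⁻⁶)/(0.760) + (6.23×10⁻⁶)/(1.47)] = 1.18×10⁵ V.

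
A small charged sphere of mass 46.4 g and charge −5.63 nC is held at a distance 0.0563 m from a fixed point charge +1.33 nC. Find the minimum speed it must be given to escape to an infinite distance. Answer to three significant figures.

To just escape, total mechanical energy must reach zero at infinity: ½mv²_min + U = 0, so ½mv²_min = −U = |kQq|/r.
|U| = |kQq|/r = (8.99×10⁹ N·m²/C²)(1.33×10⁻⁹)(5.63×10⁻⁹)/(0.0563) = 1.20×10⁻⁶ J.
v_min = √(2|U|/m) = √(2·1.20×10⁻⁶/0.0464) = 7.18×10⁻³ m/s.

7.18×10⁻³ m/s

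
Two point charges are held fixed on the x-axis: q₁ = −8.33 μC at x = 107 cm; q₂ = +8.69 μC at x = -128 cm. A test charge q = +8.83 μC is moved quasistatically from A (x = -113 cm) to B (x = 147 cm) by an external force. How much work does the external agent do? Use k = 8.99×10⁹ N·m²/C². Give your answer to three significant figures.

-5.70 J

For quasistatic motion the external work equals the change in potential energy: W_ext = qΔV = q(V_B − V_A).
At A: distances to the source charges are 2.20 m, 0.150 m; V_A = Σ kqᵢ/rᵢ = 4.87×10⁵ V.
At B: distances to the source charges are 0.400 m, 2.75 m; V_B = Σ kqᵢ/rᵢ = -1.59×10⁵ V.
ΔV = V_B − V_A = -6.46×10⁵ V.
W_ext = qΔV = (8.83×10⁻⁶ C)(-6.46×10⁵ V) = -5.70 J.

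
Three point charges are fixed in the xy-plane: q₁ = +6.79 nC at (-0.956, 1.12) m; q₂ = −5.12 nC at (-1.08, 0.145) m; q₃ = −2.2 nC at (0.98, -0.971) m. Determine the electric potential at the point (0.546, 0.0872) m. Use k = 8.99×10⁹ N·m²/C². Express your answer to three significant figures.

The total potential is the scalar sum of each charge's contribution, V = Σ kqᵢ/rᵢ.
Distances from the field point to each charge: r₁ = 1.82 m, r₂ = 1.63 m, r₃ = 1.14 m.
V = k[(6.79×10⁻⁹)/(1.82) + (-5.12×10⁻⁹)/(1.63) + (-2.20×10⁻⁹)/(1.14)] = -12.1 V.

-12.1 V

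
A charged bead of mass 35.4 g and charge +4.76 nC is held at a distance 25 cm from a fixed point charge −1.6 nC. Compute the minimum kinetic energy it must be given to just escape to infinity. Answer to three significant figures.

2.74×10⁻⁷ J

To just escape, total mechanical energy must reach zero at infinity: ½mv²_min + U = 0, so ½mv²_min = −U = |kQq|/r.
|U| = |kQq|/r = (8.99×10⁹ N·m²/C²)(1.60×10⁻⁹)(4.76×10⁻⁹)/(0.250) = 2.74×10⁻⁷ J.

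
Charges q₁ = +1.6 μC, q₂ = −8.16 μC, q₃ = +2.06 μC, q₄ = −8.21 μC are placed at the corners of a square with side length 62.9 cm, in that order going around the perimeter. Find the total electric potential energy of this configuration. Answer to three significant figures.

-0.146 J

The assembly work is the sum of pairwise potential energies, U = Σ_{i<j} kqᵢqⱼ/rᵢⱼ.
The four side pairs have separation 0.629 m and the two diagonal pairs 0.890 m.
Summing all 6 pair terms gives U = -0.146 J.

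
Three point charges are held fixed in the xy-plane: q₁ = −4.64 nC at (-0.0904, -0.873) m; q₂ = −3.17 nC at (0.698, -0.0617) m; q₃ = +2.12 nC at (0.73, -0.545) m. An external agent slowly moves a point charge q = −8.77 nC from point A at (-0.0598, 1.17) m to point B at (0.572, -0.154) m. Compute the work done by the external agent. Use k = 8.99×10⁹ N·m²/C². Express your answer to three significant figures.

For quasistatic motion the external work equals the change in potential energy: W_ext = qΔV = q(V_B − V_A).
At A: distances to the source charges are 2.04 m, 1.45 m, 1.89 m; V_A = Σ kqᵢ/rᵢ = -30.0 V.
At B: distances to the source charges are 0.978 m, 0.156 m, 0.422 m; V_B = Σ kqᵢ/rᵢ = -180 V.
ΔV = V_B − V_A = -150 V.
W_ext = qΔV = (-8.77×10⁻⁹ C)(-150 V) = 1.31×10⁻⁶ J.

1.31×10⁻⁶ J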